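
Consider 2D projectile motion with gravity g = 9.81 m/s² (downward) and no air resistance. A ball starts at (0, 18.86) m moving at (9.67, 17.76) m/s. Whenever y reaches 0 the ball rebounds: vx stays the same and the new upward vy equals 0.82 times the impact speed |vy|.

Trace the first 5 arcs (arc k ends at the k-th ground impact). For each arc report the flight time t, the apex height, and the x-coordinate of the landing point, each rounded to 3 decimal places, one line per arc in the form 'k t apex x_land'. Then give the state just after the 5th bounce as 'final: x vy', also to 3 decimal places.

Arc 1: start y=18.860, vy=17.760 → t=4.479, apex=34.936, x_land=43.314, impact vy=-26.181
  bounce: vy ← 0.82·26.181 = 21.469
Arc 2: start y=0.000, vy=21.469 → t=4.377, apex=23.491, x_land=85.638, impact vy=-21.469
  bounce: vy ← 0.82·21.469 = 17.604
Arc 3: start y=0.000, vy=17.604 → t=3.589, apex=15.795, x_land=120.344, impact vy=-17.604
  bounce: vy ← 0.82·17.604 = 14.435
Arc 4: start y=0.000, vy=14.435 → t=2.943, apex=10.621, x_land=148.803, impact vy=-14.435
  bounce: vy ← 0.82·14.435 = 11.837
Arc 5: start y=0.000, vy=11.837 → t=2.413, apex=7.141, x_land=172.139, impact vy=-11.837
  bounce: vy ← 0.82·11.837 = 9.706

1 4.479 34.936 43.314
2 4.377 23.491 85.638
3 3.589 15.795 120.344
4 2.943 10.621 148.803
5 2.413 7.141 172.139
final: 172.139 9.706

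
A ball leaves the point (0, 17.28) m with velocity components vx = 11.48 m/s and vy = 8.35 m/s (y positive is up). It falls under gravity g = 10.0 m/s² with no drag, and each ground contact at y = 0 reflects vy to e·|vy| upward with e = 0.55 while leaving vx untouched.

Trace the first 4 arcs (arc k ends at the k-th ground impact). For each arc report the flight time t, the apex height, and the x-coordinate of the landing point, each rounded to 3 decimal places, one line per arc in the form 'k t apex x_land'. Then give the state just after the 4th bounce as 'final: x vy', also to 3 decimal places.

Arc 1: start y=17.280, vy=8.350 → t=2.873, apex=20.766, x_land=32.981, impact vy=-20.379
  bounce: vy ← 0.55·20.379 = 11.209
Arc 2: start y=0.000, vy=11.209 → t=2.242, apex=6.282, x_land=58.717, impact vy=-11.209
  bounce: vy ← 0.55·11.209 = 6.165
Arc 3: start y=0.000, vy=6.165 → t=1.233, apex=1.900, x_land=72.871, impact vy=-6.165
  bounce: vy ← 0.55·6.165 = 3.391
Arc 4: start y=0.000, vy=3.391 → t=0.678, apex=0.575, x_land=80.656, impact vy=-3.391
  bounce: vy ← 0.55·3.391 = 1.865

1 2.873 20.766 32.981
2 2.242 6.282 58.717
3 1.233 1.900 72.871
4 0.678 0.575 80.656
final: 80.656 1.865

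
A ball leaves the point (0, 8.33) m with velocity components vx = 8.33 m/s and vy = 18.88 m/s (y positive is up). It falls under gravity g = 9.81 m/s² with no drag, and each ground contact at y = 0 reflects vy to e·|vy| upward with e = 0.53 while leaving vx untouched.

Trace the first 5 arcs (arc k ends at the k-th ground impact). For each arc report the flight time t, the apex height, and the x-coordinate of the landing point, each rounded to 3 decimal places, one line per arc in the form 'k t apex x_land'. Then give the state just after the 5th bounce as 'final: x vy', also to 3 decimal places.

1 4.249 26.498 35.393
2 2.464 7.443 55.916
3 1.306 2.091 66.793
4 0.692 0.587 72.558
5 0.367 0.165 75.613
final: 75.613 0.954

Arc 1: start y=8.330, vy=18.880 → t=4.249, apex=26.498, x_land=35.393, impact vy=-22.801
  bounce: vy ← 0.53·22.801 = 12.085
Arc 2: start y=0.000, vy=12.085 → t=2.464, apex=7.443, x_land=55.916, impact vy=-12.085
  bounce: vy ← 0.53·12.085 = 6.405
Arc 3: start y=0.000, vy=6.405 → t=1.306, apex=2.091, x_land=66.793, impact vy=-6.405
  bounce: vy ← 0.53·6.405 = 3.395
Arc 4: start y=0.000, vy=3.395 → t=0.692, apex=0.587, x_land=72.558, impact vy=-3.395
  bounce: vy ← 0.53·3.395 = 1.799
Arc 5: start y=0.000, vy=1.799 → t=0.367, apex=0.165, x_land=75.613, impact vy=-1.799
  bounce: vy ← 0.53·1.799 = 0.954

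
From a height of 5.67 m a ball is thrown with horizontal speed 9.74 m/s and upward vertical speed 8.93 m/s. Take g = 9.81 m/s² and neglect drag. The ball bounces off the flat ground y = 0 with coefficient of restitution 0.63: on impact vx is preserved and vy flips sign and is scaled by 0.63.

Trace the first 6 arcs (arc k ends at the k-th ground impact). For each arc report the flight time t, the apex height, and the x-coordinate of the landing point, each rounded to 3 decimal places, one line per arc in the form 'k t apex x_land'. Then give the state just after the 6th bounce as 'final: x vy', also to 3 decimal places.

1 2.319 9.734 22.588
2 1.775 3.864 39.876
3 1.118 1.533 50.768
4 0.705 0.609 57.630
5 0.444 0.242 61.953
6 0.280 0.096 64.677
final: 64.677 0.864

Arc 1: start y=5.670, vy=8.930 → t=2.319, apex=9.734, x_land=22.588, impact vy=-13.820
  bounce: vy ← 0.63·13.820 = 8.707
Arc 2: start y=0.000, vy=8.707 → t=1.775, apex=3.864, x_land=39.876, impact vy=-8.707
  bounce: vy ← 0.63·8.707 = 5.485
Arc 3: start y=0.000, vy=5.485 → t=1.118, apex=1.533, x_land=50.768, impact vy=-5.485
  bounce: vy ← 0.63·5.485 = 3.456
Arc 4: start y=0.000, vy=3.456 → t=0.705, apex=0.609, x_land=57.630, impact vy=-3.456
  bounce: vy ← 0.63·3.456 = 2.177
Arc 5: start y=0.000, vy=2.177 → t=0.444, apex=0.242, x_land=61.953, impact vy=-2.177
  bounce: vy ← 0.63·2.177 = 1.372
Arc 6: start y=0.000, vy=1.372 → t=0.280, apex=0.096, x_land=64.677, impact vy=-1.372
  bounce: vy ← 0.63·1.372 = 0.864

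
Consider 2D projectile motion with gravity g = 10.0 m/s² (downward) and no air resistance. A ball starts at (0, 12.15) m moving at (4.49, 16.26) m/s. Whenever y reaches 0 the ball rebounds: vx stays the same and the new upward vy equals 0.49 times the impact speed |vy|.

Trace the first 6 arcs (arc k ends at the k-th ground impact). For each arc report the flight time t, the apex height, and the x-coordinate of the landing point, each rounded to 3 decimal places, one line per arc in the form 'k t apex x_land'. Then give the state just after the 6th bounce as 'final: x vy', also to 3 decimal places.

1 3.879 25.369 17.415
2 2.207 6.091 27.326
3 1.082 1.462 32.183
4 0.530 0.351 34.563
5 0.260 0.084 35.729
6 0.127 0.020 36.300
final: 36.300 0.312

Arc 1: start y=12.150, vy=16.260 → t=3.879, apex=25.369, x_land=17.415, impact vy=-22.525
  bounce: vy ← 0.49·22.525 = 11.037
Arc 2: start y=0.000, vy=11.037 → t=2.207, apex=6.091, x_land=27.326, impact vy=-11.037
  bounce: vy ← 0.49·11.037 = 5.408
Arc 3: start y=0.000, vy=5.408 → t=1.082, apex=1.462, x_land=32.183, impact vy=-5.408
  bounce: vy ← 0.49·5.408 = 2.650
Arc 4: start y=0.000, vy=2.650 → t=0.530, apex=0.351, x_land=34.563, impact vy=-2.650
  bounce: vy ← 0.49·2.650 = 1.299
Arc 5: start y=0.000, vy=1.299 → t=0.260, apex=0.084, x_land=35.729, impact vy=-1.299
  bounce: vy ← 0.49·1.299 = 0.636
Arc 6: start y=0.000, vy=0.636 → t=0.127, apex=0.020, x_land=36.300, impact vy=-0.636
  bounce: vy ← 0.49·0.636 = 0.312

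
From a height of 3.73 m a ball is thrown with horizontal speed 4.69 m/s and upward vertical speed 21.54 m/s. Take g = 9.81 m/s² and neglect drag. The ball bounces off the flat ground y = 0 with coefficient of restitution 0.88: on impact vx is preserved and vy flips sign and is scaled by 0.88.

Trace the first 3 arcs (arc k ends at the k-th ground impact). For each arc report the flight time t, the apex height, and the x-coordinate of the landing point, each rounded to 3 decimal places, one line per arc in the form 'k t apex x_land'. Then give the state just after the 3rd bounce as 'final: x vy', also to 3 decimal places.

1 4.558 27.378 21.378
2 4.158 21.201 40.880
3 3.659 16.418 58.041
final: 58.041 15.794

Arc 1: start y=3.730, vy=21.540 → t=4.558, apex=27.378, x_land=21.378, impact vy=-23.177
  bounce: vy ← 0.88·23.177 = 20.395
Arc 2: start y=0.000, vy=20.395 → t=4.158, apex=21.201, x_land=40.880, impact vy=-20.395
  bounce: vy ← 0.88·20.395 = 17.948
Arc 3: start y=0.000, vy=17.948 → t=3.659, apex=16.418, x_land=58.041, impact vy=-17.948
  bounce: vy ← 0.88·17.948 = 15.794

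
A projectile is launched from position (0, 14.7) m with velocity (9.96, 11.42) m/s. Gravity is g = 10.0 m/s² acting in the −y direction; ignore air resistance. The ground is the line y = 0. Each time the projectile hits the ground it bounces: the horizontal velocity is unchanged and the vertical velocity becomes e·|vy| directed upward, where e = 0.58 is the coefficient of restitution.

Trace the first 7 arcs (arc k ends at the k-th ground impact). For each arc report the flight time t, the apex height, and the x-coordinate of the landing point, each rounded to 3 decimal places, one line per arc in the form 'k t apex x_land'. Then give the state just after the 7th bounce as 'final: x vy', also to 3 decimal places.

1 3.202 21.221 31.893
2 2.390 7.139 55.695
3 1.386 2.401 69.500
4 0.804 0.808 77.507
5 0.466 0.272 82.151
6 0.270 0.091 84.845
7 0.157 0.031 86.407
final: 86.407 0.455

Arc 1: start y=14.700, vy=11.420 → t=3.202, apex=21.221, x_land=31.893, impact vy=-20.601
  bounce: vy ← 0.58·20.601 = 11.949
Arc 2: start y=0.000, vy=11.949 → t=2.390, apex=7.139, x_land=55.695, impact vy=-11.949
  bounce: vy ← 0.58·11.949 = 6.930
Arc 3: start y=0.000, vy=6.930 → t=1.386, apex=2.401, x_land=69.500, impact vy=-6.930
  bounce: vy ← 0.58·6.930 = 4.020
Arc 4: start y=0.000, vy=4.020 → t=0.804, apex=0.808, x_land=77.507, impact vy=-4.020
  bounce: vy ← 0.58·4.020 = 2.331
Arc 5: start y=0.000, vy=2.331 → t=0.466, apex=0.272, x_land=82.151, impact vy=-2.331
  bounce: vy ← 0.58·2.331 = 1.352
Arc 6: start y=0.000, vy=1.352 → t=0.270, apex=0.091, x_land=84.845, impact vy=-1.352
  bounce: vy ← 0.58·1.352 = 0.784
Arc 7: start y=0.000, vy=0.784 → t=0.157, apex=0.031, x_land=86.407, impact vy=-0.784
  bounce: vy ← 0.58·0.784 = 0.455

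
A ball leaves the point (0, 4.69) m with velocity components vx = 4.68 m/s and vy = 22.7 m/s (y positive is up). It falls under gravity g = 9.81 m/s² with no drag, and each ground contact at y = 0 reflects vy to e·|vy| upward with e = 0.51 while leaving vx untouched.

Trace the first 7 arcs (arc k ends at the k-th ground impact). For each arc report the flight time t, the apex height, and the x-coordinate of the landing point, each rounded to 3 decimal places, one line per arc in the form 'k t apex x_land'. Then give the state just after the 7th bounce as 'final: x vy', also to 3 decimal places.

1 4.826 30.954 22.586
2 2.562 8.051 34.578
3 1.307 2.094 40.693
4 0.666 0.545 43.812
5 0.340 0.142 45.403
6 0.173 0.037 46.214
7 0.088 0.010 46.628
final: 46.628 0.221

Arc 1: start y=4.690, vy=22.700 → t=4.826, apex=30.954, x_land=22.586, impact vy=-24.644
  bounce: vy ← 0.51·24.644 = 12.568
Arc 2: start y=0.000, vy=12.568 → t=2.562, apex=8.051, x_land=34.578, impact vy=-12.568
  bounce: vy ← 0.51·12.568 = 6.410
Arc 3: start y=0.000, vy=6.410 → t=1.307, apex=2.094, x_land=40.693, impact vy=-6.410
  bounce: vy ← 0.51·6.410 = 3.269
Arc 4: start y=0.000, vy=3.269 → t=0.666, apex=0.545, x_land=43.812, impact vy=-3.269
  bounce: vy ← 0.51·3.269 = 1.667
Arc 5: start y=0.000, vy=1.667 → t=0.340, apex=0.142, x_land=45.403, impact vy=-1.667
  bounce: vy ← 0.51·1.667 = 0.850
Arc 6: start y=0.000, vy=0.850 → t=0.173, apex=0.037, x_land=46.214, impact vy=-0.850
  bounce: vy ← 0.51·0.850 = 0.434
Arc 7: start y=0.000, vy=0.434 → t=0.088, apex=0.010, x_land=46.628, impact vy=-0.434
  bounce: vy ← 0.51·0.434 = 0.221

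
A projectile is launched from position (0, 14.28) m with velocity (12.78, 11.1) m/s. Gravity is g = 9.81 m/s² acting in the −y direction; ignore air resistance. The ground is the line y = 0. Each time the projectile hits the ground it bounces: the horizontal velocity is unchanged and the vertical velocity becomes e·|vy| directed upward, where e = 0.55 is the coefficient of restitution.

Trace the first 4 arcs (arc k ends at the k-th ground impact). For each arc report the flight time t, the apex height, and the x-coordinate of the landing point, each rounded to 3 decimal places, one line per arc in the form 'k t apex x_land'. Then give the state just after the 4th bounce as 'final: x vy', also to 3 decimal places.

Arc 1: start y=14.280, vy=11.100 → t=3.179, apex=20.560, x_land=40.626, impact vy=-20.084
  bounce: vy ← 0.55·20.084 = 11.046
Arc 2: start y=0.000, vy=11.046 → t=2.252, apex=6.219, x_land=69.407, impact vy=-11.046
  bounce: vy ← 0.55·11.046 = 6.076
Arc 3: start y=0.000, vy=6.076 → t=1.239, apex=1.881, x_land=85.237, impact vy=-6.076
  bounce: vy ← 0.55·6.076 = 3.342
Arc 4: start y=0.000, vy=3.342 → t=0.681, apex=0.569, x_land=93.943, impact vy=-3.342
  bounce: vy ← 0.55·3.342 = 1.838

1 3.179 20.560 40.626
2 2.252 6.219 69.407
3 1.239 1.881 85.237
4 0.681 0.569 93.943
final: 93.943 1.838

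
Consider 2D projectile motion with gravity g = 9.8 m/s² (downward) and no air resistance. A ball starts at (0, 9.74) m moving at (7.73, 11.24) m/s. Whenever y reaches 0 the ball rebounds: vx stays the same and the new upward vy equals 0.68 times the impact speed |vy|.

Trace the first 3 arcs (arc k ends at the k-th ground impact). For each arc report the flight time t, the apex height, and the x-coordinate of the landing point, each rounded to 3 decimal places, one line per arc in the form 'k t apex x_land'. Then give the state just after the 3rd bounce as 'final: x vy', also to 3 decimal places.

1 2.964 16.186 22.915
2 2.472 7.484 42.022
3 1.681 3.461 55.014
final: 55.014 5.600

Arc 1: start y=9.740, vy=11.240 → t=2.964, apex=16.186, x_land=22.915, impact vy=-17.811
  bounce: vy ← 0.68·17.811 = 12.112
Arc 2: start y=0.000, vy=12.112 → t=2.472, apex=7.484, x_land=42.022, impact vy=-12.112
  bounce: vy ← 0.68·12.112 = 8.236
Arc 3: start y=0.000, vy=8.236 → t=1.681, apex=3.461, x_land=55.014, impact vy=-8.236
  bounce: vy ← 0.68·8.236 = 5.600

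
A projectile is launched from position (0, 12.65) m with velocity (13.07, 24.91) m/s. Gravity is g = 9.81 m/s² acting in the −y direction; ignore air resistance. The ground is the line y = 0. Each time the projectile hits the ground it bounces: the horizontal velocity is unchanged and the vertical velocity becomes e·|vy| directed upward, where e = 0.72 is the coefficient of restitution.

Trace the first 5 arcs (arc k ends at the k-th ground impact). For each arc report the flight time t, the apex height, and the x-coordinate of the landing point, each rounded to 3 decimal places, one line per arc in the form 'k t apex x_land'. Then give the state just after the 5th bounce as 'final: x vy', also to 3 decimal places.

1 5.544 44.276 72.456
2 4.326 22.953 129.003
3 3.115 11.899 169.716
4 2.243 6.168 199.029
5 1.615 3.198 220.135
final: 220.135 5.703

Arc 1: start y=12.650, vy=24.910 → t=5.544, apex=44.276, x_land=72.456, impact vy=-29.474
  bounce: vy ← 0.72·29.474 = 21.221
Arc 2: start y=0.000, vy=21.221 → t=4.326, apex=22.953, x_land=129.003, impact vy=-21.221
  bounce: vy ← 0.72·21.221 = 15.279
Arc 3: start y=0.000, vy=15.279 → t=3.115, apex=11.899, x_land=169.716, impact vy=-15.279
  bounce: vy ← 0.72·15.279 = 11.001
Arc 4: start y=0.000, vy=11.001 → t=2.243, apex=6.168, x_land=199.029, impact vy=-11.001
  bounce: vy ← 0.72·11.001 = 7.921
Arc 5: start y=0.000, vy=7.921 → t=1.615, apex=3.198, x_land=220.135, impact vy=-7.921
  bounce: vy ← 0.72·7.921 = 5.703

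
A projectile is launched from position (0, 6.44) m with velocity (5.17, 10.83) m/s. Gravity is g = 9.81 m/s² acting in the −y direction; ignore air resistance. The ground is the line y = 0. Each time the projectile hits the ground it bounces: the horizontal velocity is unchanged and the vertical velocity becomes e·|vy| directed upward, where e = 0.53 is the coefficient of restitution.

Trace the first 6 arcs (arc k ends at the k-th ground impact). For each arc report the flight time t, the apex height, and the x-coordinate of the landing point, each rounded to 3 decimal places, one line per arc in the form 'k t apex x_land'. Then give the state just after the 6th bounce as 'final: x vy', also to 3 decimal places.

Arc 1: start y=6.440, vy=10.830 → t=2.695, apex=12.418, x_land=13.934, impact vy=-15.609
  bounce: vy ← 0.53·15.609 = 8.273
Arc 2: start y=0.000, vy=8.273 → t=1.687, apex=3.488, x_land=22.653, impact vy=-8.273
  bounce: vy ← 0.53·8.273 = 4.385
Arc 3: start y=0.000, vy=4.385 → t=0.894, apex=0.980, x_land=27.275, impact vy=-4.385
  bounce: vy ← 0.53·4.385 = 2.324
Arc 4: start y=0.000, vy=2.324 → t=0.474, apex=0.275, x_land=29.724, impact vy=-2.324
  bounce: vy ← 0.53·2.324 = 1.232
Arc 5: start y=0.000, vy=1.232 → t=0.251, apex=0.077, x_land=31.022, impact vy=-1.232
  bounce: vy ← 0.53·1.232 = 0.653
Arc 6: start y=0.000, vy=0.653 → t=0.133, apex=0.022, x_land=31.710, impact vy=-0.653
  bounce: vy ← 0.53·0.653 = 0.346

1 2.695 12.418 13.934
2 1.687 3.488 22.653
3 0.894 0.980 27.275
4 0.474 0.275 29.724
5 0.251 0.077 31.022
6 0.133 0.022 31.710
final: 31.710 0.346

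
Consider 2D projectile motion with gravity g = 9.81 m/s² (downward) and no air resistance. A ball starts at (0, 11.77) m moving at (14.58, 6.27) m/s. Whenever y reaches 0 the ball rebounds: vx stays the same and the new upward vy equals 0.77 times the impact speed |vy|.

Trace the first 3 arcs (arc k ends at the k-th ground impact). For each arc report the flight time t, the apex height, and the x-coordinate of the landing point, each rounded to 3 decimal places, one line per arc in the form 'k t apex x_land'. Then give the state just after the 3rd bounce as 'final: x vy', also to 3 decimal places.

1 2.315 13.774 33.751
2 2.581 8.166 71.377
3 1.987 4.842 100.348
final: 100.348 7.505

Arc 1: start y=11.770, vy=6.270 → t=2.315, apex=13.774, x_land=33.751, impact vy=-16.439
  bounce: vy ← 0.77·16.439 = 12.658
Arc 2: start y=0.000, vy=12.658 → t=2.581, apex=8.166, x_land=71.377, impact vy=-12.658
  bounce: vy ← 0.77·12.658 = 9.747
Arc 3: start y=0.000, vy=9.747 → t=1.987, apex=4.842, x_land=100.348, impact vy=-9.747
  bounce: vy ← 0.77·9.747 = 7.505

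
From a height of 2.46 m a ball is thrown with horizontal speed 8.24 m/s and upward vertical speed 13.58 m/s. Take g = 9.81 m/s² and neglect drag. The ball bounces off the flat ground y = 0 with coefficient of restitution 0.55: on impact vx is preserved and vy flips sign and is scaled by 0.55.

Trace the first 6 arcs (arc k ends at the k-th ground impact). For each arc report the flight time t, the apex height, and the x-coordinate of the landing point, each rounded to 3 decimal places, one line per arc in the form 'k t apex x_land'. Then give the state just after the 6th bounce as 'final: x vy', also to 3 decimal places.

1 2.939 11.859 24.219
2 1.710 3.587 38.313
3 0.941 1.085 46.065
4 0.517 0.328 50.328
5 0.285 0.099 52.673
6 0.157 0.030 53.963
final: 53.963 0.422

Arc 1: start y=2.460, vy=13.580 → t=2.939, apex=11.859, x_land=24.219, impact vy=-15.254
  bounce: vy ← 0.55·15.254 = 8.390
Arc 2: start y=0.000, vy=8.390 → t=1.710, apex=3.587, x_land=38.313, impact vy=-8.390
  bounce: vy ← 0.55·8.390 = 4.614
Arc 3: start y=0.000, vy=4.614 → t=0.941, apex=1.085, x_land=46.065, impact vy=-4.614
  bounce: vy ← 0.55·4.614 = 2.538
Arc 4: start y=0.000, vy=2.538 → t=0.517, apex=0.328, x_land=50.328, impact vy=-2.538
  bounce: vy ← 0.55·2.538 = 1.396
Arc 5: start y=0.000, vy=1.396 → t=0.285, apex=0.099, x_land=52.673, impact vy=-1.396
  bounce: vy ← 0.55·1.396 = 0.768
Arc 6: start y=0.000, vy=0.768 → t=0.157, apex=0.030, x_land=53.963, impact vy=-0.768
  bounce: vy ← 0.55·0.768 = 0.422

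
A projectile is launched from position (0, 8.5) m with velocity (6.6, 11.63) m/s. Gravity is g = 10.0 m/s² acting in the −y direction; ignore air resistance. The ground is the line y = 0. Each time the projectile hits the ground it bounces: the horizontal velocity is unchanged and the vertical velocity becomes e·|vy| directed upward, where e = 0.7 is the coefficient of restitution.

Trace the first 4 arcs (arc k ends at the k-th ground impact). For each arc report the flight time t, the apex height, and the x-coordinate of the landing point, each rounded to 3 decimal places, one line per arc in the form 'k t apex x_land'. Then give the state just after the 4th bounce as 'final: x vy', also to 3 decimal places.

Arc 1: start y=8.500, vy=11.630 → t=2.910, apex=15.263, x_land=19.207, impact vy=-17.472
  bounce: vy ← 0.7·17.472 = 12.230
Arc 2: start y=0.000, vy=12.230 → t=2.446, apex=7.479, x_land=35.351, impact vy=-12.230
  bounce: vy ← 0.7·12.230 = 8.561
Arc 3: start y=0.000, vy=8.561 → t=1.712, apex=3.665, x_land=46.651, impact vy=-8.561
  bounce: vy ← 0.7·8.561 = 5.993
Arc 4: start y=0.000, vy=5.993 → t=1.199, apex=1.796, x_land=54.562, impact vy=-5.993
  bounce: vy ← 0.7·5.993 = 4.195

1 2.910 15.263 19.207
2 2.446 7.479 35.351
3 1.712 3.665 46.651
4 1.199 1.796 54.562
final: 54.562 4.195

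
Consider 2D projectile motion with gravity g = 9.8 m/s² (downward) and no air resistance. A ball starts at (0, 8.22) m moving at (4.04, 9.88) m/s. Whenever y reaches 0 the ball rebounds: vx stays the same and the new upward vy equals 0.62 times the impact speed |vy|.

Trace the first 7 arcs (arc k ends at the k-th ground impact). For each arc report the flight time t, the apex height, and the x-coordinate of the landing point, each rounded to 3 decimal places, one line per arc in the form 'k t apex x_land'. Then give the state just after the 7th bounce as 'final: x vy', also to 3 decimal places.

1 2.649 13.200 10.704
2 2.035 5.074 18.926
3 1.262 1.951 24.024
4 0.782 0.750 27.185
5 0.485 0.288 29.144
6 0.301 0.111 30.359
7 0.186 0.043 31.113
final: 31.113 0.566

Arc 1: start y=8.220, vy=9.880 → t=2.649, apex=13.200, x_land=10.704, impact vy=-16.085
  bounce: vy ← 0.62·16.085 = 9.973
Arc 2: start y=0.000, vy=9.973 → t=2.035, apex=5.074, x_land=18.926, impact vy=-9.973
  bounce: vy ← 0.62·9.973 = 6.183
Arc 3: start y=0.000, vy=6.183 → t=1.262, apex=1.951, x_land=24.024, impact vy=-6.183
  bounce: vy ← 0.62·6.183 = 3.833
Arc 4: start y=0.000, vy=3.833 → t=0.782, apex=0.750, x_land=27.185, impact vy=-3.833
  bounce: vy ← 0.62·3.833 = 2.377
Arc 5: start y=0.000, vy=2.377 → t=0.485, apex=0.288, x_land=29.144, impact vy=-2.377
  bounce: vy ← 0.62·2.377 = 1.474
Arc 6: start y=0.000, vy=1.474 → t=0.301, apex=0.111, x_land=30.359, impact vy=-1.474
  bounce: vy ← 0.62·1.474 = 0.914
Arc 7: start y=0.000, vy=0.914 → t=0.186, apex=0.043, x_land=31.113, impact vy=-0.914
  bounce: vy ← 0.62·0.914 = 0.566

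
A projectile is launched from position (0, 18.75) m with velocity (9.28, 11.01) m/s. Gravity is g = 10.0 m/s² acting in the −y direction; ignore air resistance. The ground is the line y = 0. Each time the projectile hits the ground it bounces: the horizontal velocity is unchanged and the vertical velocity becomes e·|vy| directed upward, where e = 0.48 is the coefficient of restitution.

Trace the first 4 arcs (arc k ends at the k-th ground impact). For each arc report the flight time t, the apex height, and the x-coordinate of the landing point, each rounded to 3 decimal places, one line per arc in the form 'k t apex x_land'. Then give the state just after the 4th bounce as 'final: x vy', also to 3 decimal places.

Arc 1: start y=18.750, vy=11.010 → t=3.329, apex=24.811, x_land=30.889, impact vy=-22.276
  bounce: vy ← 0.48·22.276 = 10.692
Arc 2: start y=0.000, vy=10.692 → t=2.138, apex=5.716, x_land=50.735, impact vy=-10.692
  bounce: vy ← 0.48·10.692 = 5.132
Arc 3: start y=0.000, vy=5.132 → t=1.026, apex=1.317, x_land=60.260, impact vy=-5.132
  bounce: vy ← 0.48·5.132 = 2.464
Arc 4: start y=0.000, vy=2.464 → t=0.493, apex=0.303, x_land=64.833, impact vy=-2.464
  bounce: vy ← 0.48·2.464 = 1.183

1 3.329 24.811 30.889
2 2.138 5.716 50.735
3 1.026 1.317 60.260
4 0.493 0.303 64.833
final: 64.833 1.183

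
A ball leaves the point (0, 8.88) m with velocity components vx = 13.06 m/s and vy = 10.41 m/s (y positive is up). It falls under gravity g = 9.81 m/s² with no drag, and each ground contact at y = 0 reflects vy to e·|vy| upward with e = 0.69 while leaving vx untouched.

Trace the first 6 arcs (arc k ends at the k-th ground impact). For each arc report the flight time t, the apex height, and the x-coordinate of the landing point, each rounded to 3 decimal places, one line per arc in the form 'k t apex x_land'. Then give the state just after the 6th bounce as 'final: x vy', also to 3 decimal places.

Arc 1: start y=8.880, vy=10.410 → t=2.775, apex=14.403, x_land=36.239, impact vy=-16.811
  bounce: vy ← 0.69·16.811 = 11.599
Arc 2: start y=0.000, vy=11.599 → t=2.365, apex=6.857, x_land=67.123, impact vy=-11.599
  bounce: vy ← 0.69·11.599 = 8.003
Arc 3: start y=0.000, vy=8.003 → t=1.632, apex=3.265, x_land=88.433, impact vy=-8.003
  bounce: vy ← 0.69·8.003 = 5.522
Arc 4: start y=0.000, vy=5.522 → t=1.126, apex=1.554, x_land=103.137, impact vy=-5.522
  bounce: vy ← 0.69·5.522 = 3.810
Arc 5: start y=0.000, vy=3.810 → t=0.777, apex=0.740, x_land=113.282, impact vy=-3.810
  bounce: vy ← 0.69·3.810 = 2.629
Arc 6: start y=0.000, vy=2.629 → t=0.536, apex=0.352, x_land=120.283, impact vy=-2.629
  bounce: vy ← 0.69·2.629 = 1.814

1 2.775 14.403 36.239
2 2.365 6.857 67.123
3 1.632 3.265 88.433
4 1.126 1.554 103.137
5 0.777 0.740 113.282
6 0.536 0.352 120.283
final: 120.283 1.814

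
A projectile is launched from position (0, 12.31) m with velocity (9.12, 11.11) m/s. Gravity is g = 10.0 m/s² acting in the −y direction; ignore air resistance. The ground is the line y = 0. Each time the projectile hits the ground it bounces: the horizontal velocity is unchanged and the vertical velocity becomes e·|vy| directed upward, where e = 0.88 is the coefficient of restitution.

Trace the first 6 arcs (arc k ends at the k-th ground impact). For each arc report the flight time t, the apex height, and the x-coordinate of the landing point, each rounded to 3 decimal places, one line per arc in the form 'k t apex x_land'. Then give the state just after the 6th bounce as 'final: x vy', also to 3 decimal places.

Arc 1: start y=12.310, vy=11.110 → t=3.034, apex=18.482, x_land=27.666, impact vy=-19.226
  bounce: vy ← 0.88·19.226 = 16.919
Arc 2: start y=0.000, vy=16.919 → t=3.384, apex=14.312, x_land=58.526, impact vy=-16.919
  bounce: vy ← 0.88·16.919 = 14.888
Arc 3: start y=0.000, vy=14.888 → t=2.978, apex=11.083, x_land=85.683, impact vy=-14.888
  bounce: vy ← 0.88·14.888 = 13.102
Arc 4: start y=0.000, vy=13.102 → t=2.620, apex=8.583, x_land=109.580, impact vy=-13.102
  bounce: vy ← 0.88·13.102 = 11.530
Arc 5: start y=0.000, vy=11.530 → t=2.306, apex=6.647, x_land=130.610, impact vy=-11.530
  bounce: vy ← 0.88·11.530 = 10.146
Arc 6: start y=0.000, vy=10.146 → t=2.029, apex=5.147, x_land=149.117, impact vy=-10.146
  bounce: vy ← 0.88·10.146 = 8.929

1 3.034 18.482 27.666
2 3.384 14.312 58.526
3 2.978 11.083 85.683
4 2.620 8.583 109.580
5 2.306 6.647 130.610
6 2.029 5.147 149.117
final: 149.117 8.929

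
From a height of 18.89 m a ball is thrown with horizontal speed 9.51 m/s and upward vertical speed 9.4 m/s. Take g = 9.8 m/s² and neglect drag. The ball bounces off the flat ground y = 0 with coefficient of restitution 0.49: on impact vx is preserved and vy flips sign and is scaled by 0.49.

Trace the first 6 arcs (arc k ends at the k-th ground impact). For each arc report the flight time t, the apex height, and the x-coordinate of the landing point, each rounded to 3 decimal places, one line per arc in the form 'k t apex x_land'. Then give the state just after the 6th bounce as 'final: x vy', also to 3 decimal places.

Arc 1: start y=18.890, vy=9.400 → t=3.144, apex=23.398, x_land=29.903, impact vy=-21.415
  bounce: vy ← 0.49·21.415 = 10.493
Arc 2: start y=0.000, vy=10.493 → t=2.142, apex=5.618, x_land=50.269, impact vy=-10.493
  bounce: vy ← 0.49·10.493 = 5.142
Arc 3: start y=0.000, vy=5.142 → t=1.049, apex=1.349, x_land=60.248, impact vy=-5.142
  bounce: vy ← 0.49·5.142 = 2.519
Arc 4: start y=0.000, vy=2.519 → t=0.514, apex=0.324, x_land=65.138, impact vy=-2.519
  bounce: vy ← 0.49·2.519 = 1.235
Arc 5: start y=0.000, vy=1.235 → t=0.252, apex=0.078, x_land=67.534, impact vy=-1.235
  bounce: vy ← 0.49·1.235 = 0.605
Arc 6: start y=0.000, vy=0.605 → t=0.123, apex=0.019, x_land=68.708, impact vy=-0.605
  bounce: vy ← 0.49·0.605 = 0.296

1 3.144 23.398 29.903
2 2.142 5.618 50.269
3 1.049 1.349 60.248
4 0.514 0.324 65.138
5 0.252 0.078 67.534
6 0.123 0.019 68.708
final: 68.708 0.296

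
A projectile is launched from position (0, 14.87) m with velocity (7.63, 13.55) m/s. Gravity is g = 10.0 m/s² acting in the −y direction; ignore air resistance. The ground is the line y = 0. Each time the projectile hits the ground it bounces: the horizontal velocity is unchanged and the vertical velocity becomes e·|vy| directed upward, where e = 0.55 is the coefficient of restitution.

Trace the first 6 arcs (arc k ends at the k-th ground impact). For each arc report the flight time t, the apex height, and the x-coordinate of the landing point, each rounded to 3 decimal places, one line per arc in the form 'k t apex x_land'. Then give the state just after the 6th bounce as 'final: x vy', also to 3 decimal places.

1 3.548 24.050 27.073
2 2.412 7.275 45.480
3 1.327 2.201 55.604
4 0.730 0.666 61.172
5 0.401 0.201 64.235
6 0.221 0.061 65.919
final: 65.919 0.607

Arc 1: start y=14.870, vy=13.550 → t=3.548, apex=24.050, x_land=27.073, impact vy=-21.932
  bounce: vy ← 0.55·21.932 = 12.062
Arc 2: start y=0.000, vy=12.062 → t=2.412, apex=7.275, x_land=45.480, impact vy=-12.062
  bounce: vy ← 0.55·12.062 = 6.634
Arc 3: start y=0.000, vy=6.634 → t=1.327, apex=2.201, x_land=55.604, impact vy=-6.634
  bounce: vy ← 0.55·6.634 = 3.649
Arc 4: start y=0.000, vy=3.649 → t=0.730, apex=0.666, x_land=61.172, impact vy=-3.649
  bounce: vy ← 0.55·3.649 = 2.007
Arc 5: start y=0.000, vy=2.007 → t=0.401, apex=0.201, x_land=64.235, impact vy=-2.007
  bounce: vy ← 0.55·2.007 = 1.104
Arc 6: start y=0.000, vy=1.104 → t=0.221, apex=0.061, x_land=65.919, impact vy=-1.104
  bounce: vy ← 0.55·1.104 = 0.607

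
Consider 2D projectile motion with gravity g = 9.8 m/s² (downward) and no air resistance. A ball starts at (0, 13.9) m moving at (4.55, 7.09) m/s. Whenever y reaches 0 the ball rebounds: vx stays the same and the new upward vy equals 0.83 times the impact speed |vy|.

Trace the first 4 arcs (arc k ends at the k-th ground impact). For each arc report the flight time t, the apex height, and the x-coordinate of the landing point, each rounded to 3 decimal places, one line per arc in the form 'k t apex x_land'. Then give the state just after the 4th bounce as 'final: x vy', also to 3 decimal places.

1 2.557 16.465 11.632
2 3.043 11.343 25.477
3 2.526 7.814 36.969
4 2.096 5.383 46.507
final: 46.507 8.525

Arc 1: start y=13.900, vy=7.090 → t=2.557, apex=16.465, x_land=11.632, impact vy=-17.964
  bounce: vy ← 0.83·17.964 = 14.910
Arc 2: start y=0.000, vy=14.910 → t=3.043, apex=11.343, x_land=25.477, impact vy=-14.910
  bounce: vy ← 0.83·14.910 = 12.375
Arc 3: start y=0.000, vy=12.375 → t=2.526, apex=7.814, x_land=36.969, impact vy=-12.375
  bounce: vy ← 0.83·12.375 = 10.272
Arc 4: start y=0.000, vy=10.272 → t=2.096, apex=5.383, x_land=46.507, impact vy=-10.272
  bounce: vy ← 0.83·10.272 = 8.525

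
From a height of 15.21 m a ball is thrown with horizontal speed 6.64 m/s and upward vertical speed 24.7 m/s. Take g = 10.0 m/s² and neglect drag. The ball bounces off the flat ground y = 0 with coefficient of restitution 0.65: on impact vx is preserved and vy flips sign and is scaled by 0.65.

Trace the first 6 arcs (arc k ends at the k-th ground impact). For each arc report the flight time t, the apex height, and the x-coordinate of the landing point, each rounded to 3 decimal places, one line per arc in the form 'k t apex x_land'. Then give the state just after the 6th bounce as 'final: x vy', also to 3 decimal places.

1 5.494 45.715 36.478
2 3.931 19.314 62.579
3 2.555 8.160 79.545
4 1.661 3.448 90.572
5 1.080 1.457 97.740
6 0.702 0.615 102.399
final: 102.399 2.280

Arc 1: start y=15.210, vy=24.700 → t=5.494, apex=45.715, x_land=36.478, impact vy=-30.237
  bounce: vy ← 0.65·30.237 = 19.654
Arc 2: start y=0.000, vy=19.654 → t=3.931, apex=19.314, x_land=62.579, impact vy=-19.654
  bounce: vy ← 0.65·19.654 = 12.775
Arc 3: start y=0.000, vy=12.775 → t=2.555, apex=8.160, x_land=79.545, impact vy=-12.775
  bounce: vy ← 0.65·12.775 = 8.304
Arc 4: start y=0.000, vy=8.304 → t=1.661, apex=3.448, x_land=90.572, impact vy=-8.304
  bounce: vy ← 0.65·8.304 = 5.398
Arc 5: start y=0.000, vy=5.398 → t=1.080, apex=1.457, x_land=97.740, impact vy=-5.398
  bounce: vy ← 0.65·5.398 = 3.508
Arc 6: start y=0.000, vy=3.508 → t=0.702, apex=0.615, x_land=102.399, impact vy=-3.508
  bounce: vy ← 0.65·3.508 = 2.280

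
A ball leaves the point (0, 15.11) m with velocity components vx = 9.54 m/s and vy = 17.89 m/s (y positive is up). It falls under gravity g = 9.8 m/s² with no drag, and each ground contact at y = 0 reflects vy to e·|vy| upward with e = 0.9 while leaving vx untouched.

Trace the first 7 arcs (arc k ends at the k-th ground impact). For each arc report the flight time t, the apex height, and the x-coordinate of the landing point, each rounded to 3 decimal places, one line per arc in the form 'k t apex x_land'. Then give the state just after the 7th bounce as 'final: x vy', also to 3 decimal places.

1 4.359 31.439 41.580
2 4.559 25.466 85.077
3 4.103 20.627 124.224
4 3.693 16.708 159.457
5 3.324 13.534 191.166
6 2.991 10.962 219.705
7 2.692 8.879 245.389
final: 245.389 11.873

Arc 1: start y=15.110, vy=17.890 → t=4.359, apex=31.439, x_land=41.580, impact vy=-24.824
  bounce: vy ← 0.9·24.824 = 22.341
Arc 2: start y=0.000, vy=22.341 → t=4.559, apex=25.466, x_land=85.077, impact vy=-22.341
  bounce: vy ← 0.9·22.341 = 20.107
Arc 3: start y=0.000, vy=20.107 → t=4.103, apex=20.627, x_land=124.224, impact vy=-20.107
  bounce: vy ← 0.9·20.107 = 18.096
Arc 4: start y=0.000, vy=18.096 → t=3.693, apex=16.708, x_land=159.457, impact vy=-18.096
  bounce: vy ← 0.9·18.096 = 16.287
Arc 5: start y=0.000, vy=16.287 → t=3.324, apex=13.534, x_land=191.166, impact vy=-16.287
  bounce: vy ← 0.9·16.287 = 14.658
Arc 6: start y=0.000, vy=14.658 → t=2.991, apex=10.962, x_land=219.705, impact vy=-14.658
  bounce: vy ← 0.9·14.658 = 13.192
Arc 7: start y=0.000, vy=13.192 → t=2.692, apex=8.879, x_land=245.389, impact vy=-13.192
  bounce: vy ← 0.9·13.192 = 11.873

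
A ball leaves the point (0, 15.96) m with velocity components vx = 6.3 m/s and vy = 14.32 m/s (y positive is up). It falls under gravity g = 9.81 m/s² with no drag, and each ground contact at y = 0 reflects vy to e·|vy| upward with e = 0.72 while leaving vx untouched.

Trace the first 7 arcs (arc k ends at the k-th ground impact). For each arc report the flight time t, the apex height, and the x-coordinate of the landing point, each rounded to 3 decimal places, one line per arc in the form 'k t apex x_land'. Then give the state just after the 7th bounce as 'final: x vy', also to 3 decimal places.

Arc 1: start y=15.960, vy=14.320 → t=3.780, apex=26.412, x_land=23.815, impact vy=-22.764
  bounce: vy ← 0.72·22.764 = 16.390
Arc 2: start y=0.000, vy=16.390 → t=3.341, apex=13.692, x_land=44.867, impact vy=-16.390
  bounce: vy ← 0.72·16.390 = 11.801
Arc 3: start y=0.000, vy=11.801 → t=2.406, apex=7.098, x_land=60.024, impact vy=-11.801
  bounce: vy ← 0.72·11.801 = 8.497
Arc 4: start y=0.000, vy=8.497 → t=1.732, apex=3.680, x_land=70.937, impact vy=-8.497
  bounce: vy ← 0.72·8.497 = 6.118
Arc 5: start y=0.000, vy=6.118 → t=1.247, apex=1.907, x_land=78.794, impact vy=-6.118
  bounce: vy ← 0.72·6.118 = 4.405
Arc 6: start y=0.000, vy=4.405 → t=0.898, apex=0.989, x_land=84.452, impact vy=-4.405
  bounce: vy ← 0.72·4.405 = 3.171
Arc 7: start y=0.000, vy=3.171 → t=0.647, apex=0.513, x_land=88.525, impact vy=-3.171
  bounce: vy ← 0.72·3.171 = 2.283

1 3.780 26.412 23.815
2 3.341 13.692 44.867
3 2.406 7.098 60.024
4 1.732 3.680 70.937
5 1.247 1.907 78.794
6 0.898 0.989 84.452
7 0.647 0.513 88.525
final: 88.525 2.283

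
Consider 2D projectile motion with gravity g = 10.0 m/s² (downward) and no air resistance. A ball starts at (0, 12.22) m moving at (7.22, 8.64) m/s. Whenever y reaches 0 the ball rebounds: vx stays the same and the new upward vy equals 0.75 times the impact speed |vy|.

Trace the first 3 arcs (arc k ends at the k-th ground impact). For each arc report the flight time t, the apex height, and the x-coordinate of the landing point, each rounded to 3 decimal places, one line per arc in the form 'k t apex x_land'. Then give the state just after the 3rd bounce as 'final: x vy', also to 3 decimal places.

1 2.650 15.952 19.134
2 2.679 8.973 38.479
3 2.009 5.047 52.987
final: 52.987 7.536

Arc 1: start y=12.220, vy=8.640 → t=2.650, apex=15.952, x_land=19.134, impact vy=-17.862
  bounce: vy ← 0.75·17.862 = 13.396
Arc 2: start y=0.000, vy=13.396 → t=2.679, apex=8.973, x_land=38.479, impact vy=-13.396
  bounce: vy ← 0.75·13.396 = 10.047
Arc 3: start y=0.000, vy=10.047 → t=2.009, apex=5.047, x_land=52.987, impact vy=-10.047
  bounce: vy ← 0.75·10.047 = 7.536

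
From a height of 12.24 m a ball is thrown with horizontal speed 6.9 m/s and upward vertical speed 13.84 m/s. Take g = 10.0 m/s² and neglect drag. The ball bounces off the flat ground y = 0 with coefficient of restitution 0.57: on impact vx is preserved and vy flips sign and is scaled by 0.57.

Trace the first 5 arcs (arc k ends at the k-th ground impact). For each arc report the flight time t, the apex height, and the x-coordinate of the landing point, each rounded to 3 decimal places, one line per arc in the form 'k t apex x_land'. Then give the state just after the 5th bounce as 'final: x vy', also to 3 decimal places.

Arc 1: start y=12.240, vy=13.840 → t=3.473, apex=21.817, x_land=23.963, impact vy=-20.889
  bounce: vy ← 0.57·20.889 = 11.907
Arc 2: start y=0.000, vy=11.907 → t=2.381, apex=7.088, x_land=40.394, impact vy=-11.907
  bounce: vy ← 0.57·11.907 = 6.787
Arc 3: start y=0.000, vy=6.787 → t=1.357, apex=2.303, x_land=49.760, impact vy=-6.787
  bounce: vy ← 0.57·6.787 = 3.868
Arc 4: start y=0.000, vy=3.868 → t=0.774, apex=0.748, x_land=55.098, impact vy=-3.868
  bounce: vy ← 0.57·3.868 = 2.205
Arc 5: start y=0.000, vy=2.205 → t=0.441, apex=0.243, x_land=58.141, impact vy=-2.205
  bounce: vy ← 0.57·2.205 = 1.257

1 3.473 21.817 23.963
2 2.381 7.088 40.394
3 1.357 2.303 49.760
4 0.774 0.748 55.098
5 0.441 0.243 58.141
final: 58.141 1.257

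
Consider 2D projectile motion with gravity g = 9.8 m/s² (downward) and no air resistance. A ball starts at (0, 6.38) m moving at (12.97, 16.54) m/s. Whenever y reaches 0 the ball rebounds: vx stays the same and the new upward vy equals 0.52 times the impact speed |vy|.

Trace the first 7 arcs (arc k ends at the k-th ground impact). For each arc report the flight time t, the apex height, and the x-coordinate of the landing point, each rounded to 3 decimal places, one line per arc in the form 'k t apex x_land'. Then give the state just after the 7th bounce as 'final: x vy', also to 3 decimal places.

1 3.725 20.338 48.314
2 2.119 5.499 75.794
3 1.102 1.487 90.084
4 0.573 0.402 97.515
5 0.298 0.109 101.379
6 0.155 0.029 103.388
7 0.081 0.008 104.433
final: 104.433 0.205

Arc 1: start y=6.380, vy=16.540 → t=3.725, apex=20.338, x_land=48.314, impact vy=-19.965
  bounce: vy ← 0.52·19.965 = 10.382
Arc 2: start y=0.000, vy=10.382 → t=2.119, apex=5.499, x_land=75.794, impact vy=-10.382
  bounce: vy ← 0.52·10.382 = 5.399
Arc 3: start y=0.000, vy=5.399 → t=1.102, apex=1.487, x_land=90.084, impact vy=-5.399
  bounce: vy ← 0.52·5.399 = 2.807
Arc 4: start y=0.000, vy=2.807 → t=0.573, apex=0.402, x_land=97.515, impact vy=-2.807
  bounce: vy ← 0.52·2.807 = 1.460
Arc 5: start y=0.000, vy=1.460 → t=0.298, apex=0.109, x_land=101.379, impact vy=-1.460
  bounce: vy ← 0.52·1.460 = 0.759
Arc 6: start y=0.000, vy=0.759 → t=0.155, apex=0.029, x_land=103.388, impact vy=-0.759
  bounce: vy ← 0.52·0.759 = 0.395
Arc 7: start y=0.000, vy=0.395 → t=0.081, apex=0.008, x_land=104.433, impact vy=-0.395
  bounce: vy ← 0.52·0.395 = 0.205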